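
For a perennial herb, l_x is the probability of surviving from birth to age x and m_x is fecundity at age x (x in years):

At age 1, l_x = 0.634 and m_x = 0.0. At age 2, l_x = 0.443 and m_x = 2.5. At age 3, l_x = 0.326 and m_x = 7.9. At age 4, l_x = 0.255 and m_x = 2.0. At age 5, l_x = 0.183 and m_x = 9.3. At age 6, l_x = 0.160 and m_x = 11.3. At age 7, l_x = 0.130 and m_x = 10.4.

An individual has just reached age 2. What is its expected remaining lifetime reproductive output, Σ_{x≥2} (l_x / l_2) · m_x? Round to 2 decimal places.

20.44

l_2 = 0.443. Conditional survival from age 2 to x is l_x / l_2.
  x=2: (0.443/0.443) × 2.5 = 2.5000
  x=3: (0.326/0.443) × 7.9 = 5.8135
  x=4: (0.255/0.443) × 2.0 = 1.1512
  x=5: (0.183/0.443) × 9.3 = 3.8418
  x=6: (0.160/0.443) × 11.3 = 4.0813
  x=7: (0.130/0.443) × 10.4 = 3.0519
Sum = 2.5000 + 5.8135 + 1.1512 + 3.8418 + 4.0813 + 3.0519 = 20.4397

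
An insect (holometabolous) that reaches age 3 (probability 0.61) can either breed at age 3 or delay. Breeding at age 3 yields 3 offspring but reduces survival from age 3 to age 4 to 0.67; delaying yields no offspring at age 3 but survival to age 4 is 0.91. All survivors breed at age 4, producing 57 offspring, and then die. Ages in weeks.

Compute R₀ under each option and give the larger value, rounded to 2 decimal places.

31.64

breed at age 3: R₀ = 0.61 × (3 + 0.67 × 57) = 0.61 × 41.1900 = 25.1259
delay to age 4: R₀ = 0.61 × (0.91 × 57) = 0.61 × 51.8700 = 31.6407
Higher: delay to age 4 (31.6407).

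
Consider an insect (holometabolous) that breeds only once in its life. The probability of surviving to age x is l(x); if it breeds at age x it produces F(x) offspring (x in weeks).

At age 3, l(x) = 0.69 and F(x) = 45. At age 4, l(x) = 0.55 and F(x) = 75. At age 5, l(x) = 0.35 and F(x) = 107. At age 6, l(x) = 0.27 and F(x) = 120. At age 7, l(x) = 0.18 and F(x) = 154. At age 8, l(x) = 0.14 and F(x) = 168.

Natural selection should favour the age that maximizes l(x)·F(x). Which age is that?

Expected offspring if breeding at age x = l(x) × F(x):
  age 3: 0.69 × 45 = 31.050
  age 4: 0.55 × 75 = 41.250
  age 5: 0.35 × 107 = 37.450
  age 6: 0.27 × 120 = 32.400
  age 7: 0.18 × 154 = 27.720
  age 8: 0.14 × 168 = 23.520
Maximum at age 4 (41.250).

4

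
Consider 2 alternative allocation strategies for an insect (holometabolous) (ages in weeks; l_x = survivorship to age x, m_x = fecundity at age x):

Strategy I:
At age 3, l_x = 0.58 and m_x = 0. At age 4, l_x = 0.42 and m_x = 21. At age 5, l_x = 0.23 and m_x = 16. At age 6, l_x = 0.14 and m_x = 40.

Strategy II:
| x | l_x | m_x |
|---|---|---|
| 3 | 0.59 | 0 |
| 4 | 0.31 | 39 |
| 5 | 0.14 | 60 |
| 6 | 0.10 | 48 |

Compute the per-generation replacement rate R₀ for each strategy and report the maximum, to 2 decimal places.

25.29

Strategy I: R₀ = 0.58×0 + 0.42×21 + 0.23×16 + 0.14×40 = 18.1000
Strategy II: R₀ = 0.59×0 + 0.31×39 + 0.14×60 + 0.10×48 = 25.2900
Highest R₀: strategy II with 25.2900.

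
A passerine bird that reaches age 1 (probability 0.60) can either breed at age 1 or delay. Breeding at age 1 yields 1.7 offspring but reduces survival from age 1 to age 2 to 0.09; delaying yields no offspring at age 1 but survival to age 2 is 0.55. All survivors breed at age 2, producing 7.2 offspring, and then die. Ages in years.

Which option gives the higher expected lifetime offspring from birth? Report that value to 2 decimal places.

2.38

breed at age 1: R₀ = 0.60 × (1.7 + 0.09 × 7.2) = 0.60 × 2.3480 = 1.4088
delay to age 2: R₀ = 0.60 × (0.55 × 7.2) = 0.60 × 3.9600 = 2.3760
Higher: delay to age 2 (2.3760).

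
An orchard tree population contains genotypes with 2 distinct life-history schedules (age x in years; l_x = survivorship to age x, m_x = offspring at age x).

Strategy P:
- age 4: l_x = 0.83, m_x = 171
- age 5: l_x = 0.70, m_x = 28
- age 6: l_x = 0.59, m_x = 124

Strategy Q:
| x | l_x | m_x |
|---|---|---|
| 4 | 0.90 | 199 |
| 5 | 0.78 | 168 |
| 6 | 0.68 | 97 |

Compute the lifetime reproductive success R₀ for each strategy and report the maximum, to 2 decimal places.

376.10

Strategy P: R₀ = 0.83×171 + 0.70×28 + 0.59×124 = 234.6900
Strategy Q: R₀ = 0.90×199 + 0.78×168 + 0.68×97 = 376.1000
Highest R₀: strategy Q with 376.1000.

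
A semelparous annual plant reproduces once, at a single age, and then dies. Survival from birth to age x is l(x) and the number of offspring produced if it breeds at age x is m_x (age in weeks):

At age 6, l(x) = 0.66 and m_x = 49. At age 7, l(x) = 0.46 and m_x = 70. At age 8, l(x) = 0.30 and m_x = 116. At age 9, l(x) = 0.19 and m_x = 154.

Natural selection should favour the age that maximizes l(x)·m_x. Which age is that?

Expected offspring if breeding at age x = l(x) × m_x:
  age 6: 0.66 × 49 = 32.340
  age 7: 0.46 × 70 = 32.200
  age 8: 0.30 × 116 = 34.800
  age 9: 0.19 × 154 = 29.260
Maximum at age 8 (34.800).

8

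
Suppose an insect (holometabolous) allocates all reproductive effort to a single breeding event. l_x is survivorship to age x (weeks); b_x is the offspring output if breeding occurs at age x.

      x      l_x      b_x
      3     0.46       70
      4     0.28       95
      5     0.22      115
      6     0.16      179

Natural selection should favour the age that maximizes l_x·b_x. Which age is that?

3

Expected offspring if breeding at age x = l_x × b_x:
  age 3: 0.46 × 70 = 32.200
  age 4: 0.28 × 95 = 26.600
  age 5: 0.22 × 115 = 25.300
  age 6: 0.16 × 179 = 28.640
Maximum at age 3 (32.200).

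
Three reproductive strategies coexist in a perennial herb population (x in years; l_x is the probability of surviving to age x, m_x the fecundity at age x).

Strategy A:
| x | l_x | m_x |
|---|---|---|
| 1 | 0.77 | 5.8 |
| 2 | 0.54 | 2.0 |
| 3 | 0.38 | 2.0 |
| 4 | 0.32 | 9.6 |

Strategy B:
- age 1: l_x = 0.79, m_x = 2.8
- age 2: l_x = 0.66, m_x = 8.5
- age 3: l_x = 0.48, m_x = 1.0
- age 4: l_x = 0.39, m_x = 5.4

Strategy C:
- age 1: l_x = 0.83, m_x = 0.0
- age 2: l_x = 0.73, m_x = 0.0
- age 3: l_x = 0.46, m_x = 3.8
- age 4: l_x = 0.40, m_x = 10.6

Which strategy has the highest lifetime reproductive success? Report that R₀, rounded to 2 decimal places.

Strategy A: R₀ = 0.77×5.8 + 0.54×2.0 + 0.38×2.0 + 0.32×9.6 = 9.3780
Strategy B: R₀ = 0.79×2.8 + 0.66×8.5 + 0.48×1.0 + 0.39×5.4 = 10.4080
Strategy C: R₀ = 0.83×0.0 + 0.73×0.0 + 0.46×3.8 + 0.40×10.6 = 5.9880
Highest R₀: strategy B with 10.4080.

10.41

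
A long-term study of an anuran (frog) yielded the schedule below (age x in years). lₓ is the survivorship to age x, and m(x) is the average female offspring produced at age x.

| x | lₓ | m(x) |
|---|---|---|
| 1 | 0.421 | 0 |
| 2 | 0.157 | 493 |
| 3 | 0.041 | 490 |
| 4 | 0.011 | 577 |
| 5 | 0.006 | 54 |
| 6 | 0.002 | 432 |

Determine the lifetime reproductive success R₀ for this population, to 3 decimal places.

R₀ = Σ lₓ m(x):
  age 1: 0.421 × 0 = 0.0000
  age 2: 0.157 × 493 = 77.4010
  age 3: 0.041 × 490 = 20.0900
  age 4: 0.011 × 577 = 6.3470
  age 5: 0.006 × 54 = 0.3240
  age 6: 0.002 × 432 = 0.8640
R₀ = 0.0000 + 77.4010 + 20.0900 + 6.3470 + 0.3240 + 0.8640 = 105.0260

105.026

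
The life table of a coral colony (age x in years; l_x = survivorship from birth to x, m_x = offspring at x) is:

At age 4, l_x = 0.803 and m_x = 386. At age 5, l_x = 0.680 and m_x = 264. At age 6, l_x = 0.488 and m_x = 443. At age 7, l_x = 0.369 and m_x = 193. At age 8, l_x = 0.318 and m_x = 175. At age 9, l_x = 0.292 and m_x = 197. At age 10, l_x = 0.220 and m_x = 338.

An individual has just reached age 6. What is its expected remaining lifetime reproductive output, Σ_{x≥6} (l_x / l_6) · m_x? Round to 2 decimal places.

l_6 = 0.488. Conditional survival from age 6 to x is l_x / l_6.
  x=6: (0.488/0.488) × 443 = 443.0000
  x=7: (0.369/0.488) × 193 = 145.9365
  x=8: (0.318/0.488) × 175 = 114.0369
  x=9: (0.292/0.488) × 197 = 117.8770
  x=10: (0.220/0.488) × 338 = 152.3770
Sum = 443.0000 + 145.9365 + 114.0369 + 117.8770 + 152.3770 = 973.2275

973.23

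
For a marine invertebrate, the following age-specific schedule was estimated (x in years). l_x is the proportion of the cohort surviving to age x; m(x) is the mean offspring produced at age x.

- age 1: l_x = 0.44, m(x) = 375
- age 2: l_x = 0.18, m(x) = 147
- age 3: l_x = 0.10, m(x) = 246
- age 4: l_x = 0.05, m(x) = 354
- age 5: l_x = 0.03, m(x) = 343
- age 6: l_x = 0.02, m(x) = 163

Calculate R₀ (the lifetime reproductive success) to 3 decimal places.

247.310

R₀ = Σ l_x m(x):
  age 1: 0.44 × 375 = 165.0000
  age 2: 0.18 × 147 = 26.4600
  age 3: 0.10 × 246 = 24.6000
  age 4: 0.05 × 354 = 17.7000
  age 5: 0.03 × 343 = 10.2900
  age 6: 0.02 × 163 = 3.2600
R₀ = 165.0000 + 26.4600 + 24.6000 + 17.7000 + 10.2900 + 3.2600 = 247.3100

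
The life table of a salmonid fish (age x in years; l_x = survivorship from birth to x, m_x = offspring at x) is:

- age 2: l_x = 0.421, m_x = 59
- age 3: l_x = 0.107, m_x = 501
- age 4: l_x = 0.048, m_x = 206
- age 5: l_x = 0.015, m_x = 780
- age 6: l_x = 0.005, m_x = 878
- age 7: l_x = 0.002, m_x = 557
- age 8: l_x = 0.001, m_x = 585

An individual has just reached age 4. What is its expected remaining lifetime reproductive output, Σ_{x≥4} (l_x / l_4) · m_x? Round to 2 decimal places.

l_4 = 0.048. Conditional survival from age 4 to x is l_x / l_4.
  x=4: (0.048/0.048) × 206 = 206.0000
  x=5: (0.015/0.048) × 780 = 243.7500
  x=6: (0.005/0.048) × 878 = 91.4583
  x=7: (0.002/0.048) × 557 = 23.2083
  x=8: (0.001/0.048) × 585 = 12.1875
Sum = 206.0000 + 243.7500 + 91.4583 + 23.2083 + 12.1875 = 576.6042

576.60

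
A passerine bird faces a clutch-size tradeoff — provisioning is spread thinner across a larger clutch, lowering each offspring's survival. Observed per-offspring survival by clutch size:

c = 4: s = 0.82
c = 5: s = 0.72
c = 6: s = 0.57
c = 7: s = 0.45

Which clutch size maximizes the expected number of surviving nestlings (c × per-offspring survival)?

Expected surviving nestlings = c × s(c):
  c=4: 4 × 0.82 = 3.280
  c=5: 5 × 0.72 = 3.600
  c=6: 6 × 0.57 = 3.420
  c=7: 7 × 0.45 = 3.150
Maximum at c = 5 (3.600 surviving nestlings).

5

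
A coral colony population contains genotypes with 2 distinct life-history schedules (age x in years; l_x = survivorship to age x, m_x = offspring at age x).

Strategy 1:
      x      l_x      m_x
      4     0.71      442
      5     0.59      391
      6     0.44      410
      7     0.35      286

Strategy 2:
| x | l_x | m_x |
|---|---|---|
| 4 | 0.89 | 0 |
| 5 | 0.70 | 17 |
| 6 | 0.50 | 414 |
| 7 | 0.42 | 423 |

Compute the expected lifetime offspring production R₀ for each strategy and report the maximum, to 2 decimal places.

825.01

Strategy 1: R₀ = 0.71×442 + 0.59×391 + 0.44×410 + 0.35×286 = 825.0100
Strategy 2: R₀ = 0.89×0 + 0.70×17 + 0.50×414 + 0.42×423 = 396.5600
Highest R₀: strategy 1 with 825.0100.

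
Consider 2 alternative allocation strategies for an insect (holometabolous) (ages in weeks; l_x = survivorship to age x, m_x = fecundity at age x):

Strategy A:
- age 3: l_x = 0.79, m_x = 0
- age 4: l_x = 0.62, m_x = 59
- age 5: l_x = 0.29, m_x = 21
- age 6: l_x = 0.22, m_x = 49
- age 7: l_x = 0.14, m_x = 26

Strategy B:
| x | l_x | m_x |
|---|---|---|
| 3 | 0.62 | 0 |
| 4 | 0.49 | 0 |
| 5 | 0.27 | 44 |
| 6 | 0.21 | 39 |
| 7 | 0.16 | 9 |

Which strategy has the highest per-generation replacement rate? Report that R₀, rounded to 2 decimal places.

Strategy A: R₀ = 0.79×0 + 0.62×59 + 0.29×21 + 0.22×49 + 0.14×26 = 57.0900
Strategy B: R₀ = 0.62×0 + 0.49×0 + 0.27×44 + 0.21×39 + 0.16×9 = 21.5100
Highest R₀: strategy A with 57.0900.

57.09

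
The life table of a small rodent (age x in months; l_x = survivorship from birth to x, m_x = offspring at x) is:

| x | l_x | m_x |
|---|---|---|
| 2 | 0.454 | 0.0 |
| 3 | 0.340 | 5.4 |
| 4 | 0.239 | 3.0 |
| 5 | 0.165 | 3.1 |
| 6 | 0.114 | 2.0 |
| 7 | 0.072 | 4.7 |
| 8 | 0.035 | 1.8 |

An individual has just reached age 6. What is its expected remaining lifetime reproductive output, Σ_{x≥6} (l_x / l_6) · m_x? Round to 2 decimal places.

l_6 = 0.114. Conditional survival from age 6 to x is l_x / l_6.
  x=6: (0.114/0.114) × 2.0 = 2.0000
  x=7: (0.072/0.114) × 4.7 = 2.9684
  x=8: (0.035/0.114) × 1.8 = 0.5526
Sum = 2.0000 + 2.9684 + 0.5526 = 5.5211

5.52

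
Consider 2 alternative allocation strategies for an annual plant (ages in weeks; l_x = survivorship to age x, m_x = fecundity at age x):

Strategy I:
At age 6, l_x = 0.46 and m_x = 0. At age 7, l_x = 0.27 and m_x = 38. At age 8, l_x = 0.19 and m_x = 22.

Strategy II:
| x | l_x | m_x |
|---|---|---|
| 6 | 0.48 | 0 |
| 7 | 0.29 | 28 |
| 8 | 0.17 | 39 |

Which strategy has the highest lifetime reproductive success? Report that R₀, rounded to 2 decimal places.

14.75

Strategy I: R₀ = 0.46×0 + 0.27×38 + 0.19×22 = 14.4400
Strategy II: R₀ = 0.48×0 + 0.29×28 + 0.17×39 = 14.7500
Highest R₀: strategy II with 14.7500.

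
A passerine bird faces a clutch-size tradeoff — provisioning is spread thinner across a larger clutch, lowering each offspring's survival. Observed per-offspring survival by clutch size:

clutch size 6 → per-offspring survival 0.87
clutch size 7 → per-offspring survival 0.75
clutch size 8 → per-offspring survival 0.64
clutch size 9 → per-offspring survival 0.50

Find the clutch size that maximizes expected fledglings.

Expected fledglings = c × s(c):
  c=6: 6 × 0.87 = 5.220
  c=7: 7 × 0.75 = 5.250
  c=8: 8 × 0.64 = 5.120
  c=9: 9 × 0.50 = 4.500
Maximum at c = 7 (5.250 fledglings).

7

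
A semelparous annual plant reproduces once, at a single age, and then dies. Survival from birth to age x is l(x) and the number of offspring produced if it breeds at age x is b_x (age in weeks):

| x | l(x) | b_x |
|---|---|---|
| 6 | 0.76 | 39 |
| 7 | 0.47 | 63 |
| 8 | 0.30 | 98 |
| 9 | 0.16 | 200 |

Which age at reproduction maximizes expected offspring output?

Expected offspring if breeding at age x = l(x) × b_x:
  age 6: 0.76 × 39 = 29.640
  age 7: 0.47 × 63 = 29.610
  age 8: 0.30 × 98 = 29.400
  age 9: 0.16 × 200 = 32.000
Maximum at age 9 (32.000).

9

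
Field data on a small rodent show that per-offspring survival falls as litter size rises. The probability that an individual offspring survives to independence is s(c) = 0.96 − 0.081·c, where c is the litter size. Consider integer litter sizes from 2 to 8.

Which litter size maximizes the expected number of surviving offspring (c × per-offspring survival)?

6

Expected surviving offspring = c × s(c):
  c=2: 2 × 0.798 = 1.596
  c=3: 3 × 0.717 = 2.151
  c=4: 4 × 0.636 = 2.544
  c=5: 5 × 0.555 = 2.775
  c=6: 6 × 0.474 = 2.844
  c=7: 7 × 0.393 = 2.751
  c=8: 8 × 0.312 = 2.496
Maximum at c = 6 (2.844 surviving offspring).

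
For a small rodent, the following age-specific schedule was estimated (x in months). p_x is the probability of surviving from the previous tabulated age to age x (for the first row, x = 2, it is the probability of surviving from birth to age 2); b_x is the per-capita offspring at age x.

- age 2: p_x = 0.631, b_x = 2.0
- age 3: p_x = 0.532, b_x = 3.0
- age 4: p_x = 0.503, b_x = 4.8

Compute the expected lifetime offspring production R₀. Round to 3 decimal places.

3.080

Survivorship from birth: l_x = p_2·p_3·…·p_x.
  l_2 = 0.63100
  l_3 = 0.33569
  l_4 = 0.16885
R₀ = Σ l_x b_x:
  age 2: 0.63100 × 2.0 = 1.2620
  age 3: 0.33569 × 3.0 = 1.0071
  age 4: 0.16885 × 4.8 = 0.8105
R₀ = 1.2620 + 1.0071 + 0.8105 = 3.0795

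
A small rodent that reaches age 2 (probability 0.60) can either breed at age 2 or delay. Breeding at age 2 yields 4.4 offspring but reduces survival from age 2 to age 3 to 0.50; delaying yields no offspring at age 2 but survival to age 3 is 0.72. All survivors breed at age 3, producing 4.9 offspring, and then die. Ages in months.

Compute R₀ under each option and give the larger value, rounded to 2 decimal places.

4.11

breed at age 2: R₀ = 0.60 × (4.4 + 0.50 × 4.9) = 0.60 × 6.8500 = 4.1100
delay to age 3: R₀ = 0.60 × (0.72 × 4.9) = 0.60 × 3.5280 = 2.1168
Higher: breed at age 2 (4.1100).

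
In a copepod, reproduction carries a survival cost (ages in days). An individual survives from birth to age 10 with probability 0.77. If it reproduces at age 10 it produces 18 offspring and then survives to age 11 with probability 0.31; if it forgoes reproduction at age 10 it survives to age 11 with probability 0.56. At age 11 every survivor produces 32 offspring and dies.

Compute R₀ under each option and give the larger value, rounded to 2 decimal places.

breed at age 10: R₀ = 0.77 × (18 + 0.31 × 32) = 0.77 × 27.9200 = 21.4984
delay to age 11: R₀ = 0.77 × (0.56 × 32) = 0.77 × 17.9200 = 13.7984
Higher: breed at age 10 (21.4984).

21.50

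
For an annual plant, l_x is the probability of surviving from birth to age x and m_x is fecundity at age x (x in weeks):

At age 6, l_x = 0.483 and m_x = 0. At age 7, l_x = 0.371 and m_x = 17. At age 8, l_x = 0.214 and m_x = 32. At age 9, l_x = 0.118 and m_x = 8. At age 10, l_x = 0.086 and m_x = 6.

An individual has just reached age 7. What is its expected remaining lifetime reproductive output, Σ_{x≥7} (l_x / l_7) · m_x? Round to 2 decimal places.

39.39

l_7 = 0.371. Conditional survival from age 7 to x is l_x / l_7.
  x=7: (0.371/0.371) × 17 = 17.0000
  x=8: (0.214/0.371) × 32 = 18.4582
  x=9: (0.118/0.371) × 8 = 2.5445
  x=10: (0.086/0.371) × 6 = 1.3908
Sum = 17.0000 + 18.4582 + 2.5445 + 1.3908 = 39.3935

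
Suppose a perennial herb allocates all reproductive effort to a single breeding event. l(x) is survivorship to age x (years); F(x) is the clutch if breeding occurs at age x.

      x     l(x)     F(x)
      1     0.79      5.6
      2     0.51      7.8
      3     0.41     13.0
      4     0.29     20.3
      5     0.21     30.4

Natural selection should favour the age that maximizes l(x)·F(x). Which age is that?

5

Expected offspring if breeding at age x = l(x) × F(x):
  age 1: 0.79 × 5.6 = 4.424
  age 2: 0.51 × 7.8 = 3.978
  age 3: 0.41 × 13.0 = 5.330
  age 4: 0.29 × 20.3 = 5.887
  age 5: 0.21 × 30.4 = 6.384
Maximum at age 5 (6.384).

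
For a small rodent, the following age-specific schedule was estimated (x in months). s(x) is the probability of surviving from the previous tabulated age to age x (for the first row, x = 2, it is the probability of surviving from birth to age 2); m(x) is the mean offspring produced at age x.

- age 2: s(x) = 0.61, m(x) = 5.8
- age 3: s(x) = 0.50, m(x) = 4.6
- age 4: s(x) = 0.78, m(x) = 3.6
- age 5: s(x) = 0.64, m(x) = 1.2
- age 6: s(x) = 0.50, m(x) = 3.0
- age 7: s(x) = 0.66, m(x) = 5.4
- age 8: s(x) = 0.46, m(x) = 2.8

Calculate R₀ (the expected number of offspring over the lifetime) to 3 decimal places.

6.545

Survivorship from birth: l_x = s_2·s_3·…·s_x.
  l_2 = 0.61000
  l_3 = 0.30500
  l_4 = 0.23790
  l_5 = 0.15226
  l_6 = 0.07613
  l_7 = 0.05024
  l_8 = 0.02311
R₀ = Σ l_x m(x):
  age 2: 0.61000 × 5.8 = 3.5380
  age 3: 0.30500 × 4.6 = 1.4030
  age 4: 0.23790 × 3.6 = 0.8564
  age 5: 0.15226 × 1.2 = 0.1827
  age 6: 0.07613 × 3.0 = 0.2284
  age 7: 0.05024 × 5.4 = 0.2713
  age 8: 0.02311 × 2.8 = 0.0647
R₀ = 3.5380 + 1.4030 + 0.8564 + 0.1827 + 0.2284 + 0.2713 + 0.0647 = 6.5445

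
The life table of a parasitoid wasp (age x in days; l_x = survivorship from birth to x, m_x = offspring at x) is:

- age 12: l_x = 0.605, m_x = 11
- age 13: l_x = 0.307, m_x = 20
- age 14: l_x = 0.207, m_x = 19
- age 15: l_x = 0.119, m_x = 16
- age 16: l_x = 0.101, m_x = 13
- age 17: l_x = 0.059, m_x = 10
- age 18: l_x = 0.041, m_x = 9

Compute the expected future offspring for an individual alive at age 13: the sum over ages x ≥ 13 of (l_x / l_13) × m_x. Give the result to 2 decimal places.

l_13 = 0.307. Conditional survival from age 13 to x is l_x / l_13.
  x=13: (0.307/0.307) × 20 = 20.0000
  x=14: (0.207/0.307) × 19 = 12.8111
  x=15: (0.119/0.307) × 16 = 6.2020
  x=16: (0.101/0.307) × 13 = 4.2769
  x=17: (0.059/0.307) × 10 = 1.9218
  x=18: (0.041/0.307) × 9 = 1.2020
Sum = 20.0000 + 12.8111 + 6.2020 + 4.2769 + 1.9218 + 1.2020 = 46.4137

46.41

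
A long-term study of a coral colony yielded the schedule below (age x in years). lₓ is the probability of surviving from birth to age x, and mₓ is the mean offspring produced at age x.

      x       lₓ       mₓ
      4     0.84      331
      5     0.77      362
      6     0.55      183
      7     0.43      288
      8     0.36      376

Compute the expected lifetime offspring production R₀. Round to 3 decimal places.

916.630

R₀ = Σ lₓ mₓ:
  age 4: 0.84 × 331 = 278.0400
  age 5: 0.77 × 362 = 278.7400
  age 6: 0.55 × 183 = 100.6500
  age 7: 0.43 × 288 = 123.8400
  age 8: 0.36 × 376 = 135.3600
R₀ = 278.0400 + 278.7400 + 100.6500 + 123.8400 + 135.3600 = 916.6300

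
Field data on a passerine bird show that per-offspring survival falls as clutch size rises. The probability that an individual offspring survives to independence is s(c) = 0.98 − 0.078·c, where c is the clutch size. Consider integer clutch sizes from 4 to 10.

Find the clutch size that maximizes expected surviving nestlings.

6

Expected surviving nestlings = c × s(c):
  c=4: 4 × 0.668 = 2.672
  c=5: 5 × 0.590 = 2.950
  c=6: 6 × 0.512 = 3.072
  c=7: 7 × 0.434 = 3.038
  c=8: 8 × 0.356 = 2.848
  c=9: 9 × 0.278 = 2.502
  c=10: 10 × 0.200 = 2.000
Maximum at c = 6 (3.072 surviving nestlings).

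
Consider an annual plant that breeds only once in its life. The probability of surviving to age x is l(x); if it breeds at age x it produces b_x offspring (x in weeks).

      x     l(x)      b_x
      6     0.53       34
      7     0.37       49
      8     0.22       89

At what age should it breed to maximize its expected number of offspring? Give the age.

8

Expected offspring if breeding at age x = l(x) × b_x:
  age 6: 0.53 × 34 = 18.020
  age 7: 0.37 × 49 = 18.130
  age 8: 0.22 × 89 = 19.580
Maximum at age 8 (19.580).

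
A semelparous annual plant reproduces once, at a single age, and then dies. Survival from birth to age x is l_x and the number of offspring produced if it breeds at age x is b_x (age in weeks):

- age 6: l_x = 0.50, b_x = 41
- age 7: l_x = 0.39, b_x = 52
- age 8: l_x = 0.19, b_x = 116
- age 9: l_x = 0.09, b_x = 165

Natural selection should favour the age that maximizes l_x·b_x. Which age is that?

8

Expected offspring if breeding at age x = l_x × b_x:
  age 6: 0.50 × 41 = 20.500
  age 7: 0.39 × 52 = 20.280
  age 8: 0.19 × 116 = 22.040
  age 9: 0.09 × 165 = 14.850
Maximum at age 8 (22.040).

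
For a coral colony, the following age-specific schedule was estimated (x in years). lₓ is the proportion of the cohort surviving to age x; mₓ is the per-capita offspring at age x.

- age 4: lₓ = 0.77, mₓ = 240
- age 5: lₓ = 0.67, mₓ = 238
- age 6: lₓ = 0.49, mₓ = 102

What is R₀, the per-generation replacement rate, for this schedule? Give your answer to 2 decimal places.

394.24

R₀ = Σ lₓ mₓ:
  age 4: 0.77 × 240 = 184.8000
  age 5: 0.67 × 238 = 159.4600
  age 6: 0.49 × 102 = 49.9800
R₀ = 184.8000 + 159.4600 + 49.9800 = 394.2400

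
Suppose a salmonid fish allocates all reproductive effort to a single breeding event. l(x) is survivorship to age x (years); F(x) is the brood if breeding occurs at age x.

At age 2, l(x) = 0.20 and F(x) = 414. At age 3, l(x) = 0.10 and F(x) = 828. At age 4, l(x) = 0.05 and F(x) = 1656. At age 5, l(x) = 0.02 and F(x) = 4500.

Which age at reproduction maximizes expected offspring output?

5

Expected offspring if breeding at age x = l(x) × F(x):
  age 2: 0.20 × 414 = 82.800
  age 3: 0.10 × 828 = 82.800
  age 4: 0.05 × 1656 = 82.800
  age 5: 0.02 × 4500 = 90.000
Maximum at age 5 (90.000).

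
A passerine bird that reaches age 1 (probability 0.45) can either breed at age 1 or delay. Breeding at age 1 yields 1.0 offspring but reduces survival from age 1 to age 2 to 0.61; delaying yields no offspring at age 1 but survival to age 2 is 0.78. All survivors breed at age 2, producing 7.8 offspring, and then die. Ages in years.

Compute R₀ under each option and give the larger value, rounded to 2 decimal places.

2.74

breed at age 1: R₀ = 0.45 × (1.0 + 0.61 × 7.8) = 0.45 × 5.7580 = 2.5911
delay to age 2: R₀ = 0.45 × (0.78 × 7.8) = 0.45 × 6.0840 = 2.7378
Higher: delay to age 2 (2.7378).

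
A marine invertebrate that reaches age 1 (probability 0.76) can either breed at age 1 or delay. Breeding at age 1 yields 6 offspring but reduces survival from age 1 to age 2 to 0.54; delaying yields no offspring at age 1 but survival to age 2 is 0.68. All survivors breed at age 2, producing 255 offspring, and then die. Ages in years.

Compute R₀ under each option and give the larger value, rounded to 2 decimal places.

131.78

breed at age 1: R₀ = 0.76 × (6 + 0.54 × 255) = 0.76 × 143.7000 = 109.2120
delay to age 2: R₀ = 0.76 × (0.68 × 255) = 0.76 × 173.4000 = 131.7840
Higher: delay to age 2 (131.7840).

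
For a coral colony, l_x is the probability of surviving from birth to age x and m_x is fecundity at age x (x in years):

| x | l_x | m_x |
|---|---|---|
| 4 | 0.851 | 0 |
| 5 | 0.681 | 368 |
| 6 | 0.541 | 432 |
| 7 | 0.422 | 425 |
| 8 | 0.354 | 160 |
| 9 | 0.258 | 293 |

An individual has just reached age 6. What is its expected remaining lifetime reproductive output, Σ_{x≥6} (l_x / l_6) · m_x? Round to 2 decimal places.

1007.94

l_6 = 0.541. Conditional survival from age 6 to x is l_x / l_6.
  x=6: (0.541/0.541) × 432 = 432.0000
  x=7: (0.422/0.541) × 425 = 331.5157
  x=8: (0.354/0.541) × 160 = 104.6950
  x=9: (0.258/0.541) × 293 = 139.7301
Sum = 432.0000 + 331.5157 + 104.6950 + 139.7301 = 1007.9409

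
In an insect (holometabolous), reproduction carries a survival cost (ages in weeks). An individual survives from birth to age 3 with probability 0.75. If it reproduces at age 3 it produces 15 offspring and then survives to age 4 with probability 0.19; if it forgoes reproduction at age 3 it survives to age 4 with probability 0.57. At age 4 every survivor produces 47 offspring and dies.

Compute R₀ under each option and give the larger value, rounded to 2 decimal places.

20.09

breed at age 3: R₀ = 0.75 × (15 + 0.19 × 47) = 0.75 × 23.9300 = 17.9475
delay to age 4: R₀ = 0.75 × (0.57 × 47) = 0.75 × 26.7900 = 20.0925
Higher: delay to age 4 (20.0925).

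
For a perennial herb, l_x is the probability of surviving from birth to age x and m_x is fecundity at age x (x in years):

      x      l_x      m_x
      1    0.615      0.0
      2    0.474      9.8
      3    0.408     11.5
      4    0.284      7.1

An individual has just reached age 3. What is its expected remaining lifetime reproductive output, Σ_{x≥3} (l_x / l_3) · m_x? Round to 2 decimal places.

l_3 = 0.408. Conditional survival from age 3 to x is l_x / l_3.
  x=3: (0.408/0.408) × 11.5 = 11.5000
  x=4: (0.284/0.408) × 7.1 = 4.9422
Sum = 11.5000 + 4.9422 = 16.4422

16.44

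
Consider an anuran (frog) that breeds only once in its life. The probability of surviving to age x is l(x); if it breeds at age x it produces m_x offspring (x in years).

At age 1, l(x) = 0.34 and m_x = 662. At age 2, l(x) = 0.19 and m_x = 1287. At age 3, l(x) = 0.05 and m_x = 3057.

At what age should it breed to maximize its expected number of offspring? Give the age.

2

Expected offspring if breeding at age x = l(x) × m_x:
  age 1: 0.34 × 662 = 225.080
  age 2: 0.19 × 1287 = 244.530
  age 3: 0.05 × 3057 = 152.850
Maximum at age 2 (244.530).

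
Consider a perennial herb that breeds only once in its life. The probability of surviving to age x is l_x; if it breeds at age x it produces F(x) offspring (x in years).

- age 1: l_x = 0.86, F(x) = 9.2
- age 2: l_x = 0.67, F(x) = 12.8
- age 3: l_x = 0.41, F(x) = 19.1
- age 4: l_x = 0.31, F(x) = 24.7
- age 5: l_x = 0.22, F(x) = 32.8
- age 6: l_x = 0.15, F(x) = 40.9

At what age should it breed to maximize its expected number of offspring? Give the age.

Expected offspring if breeding at age x = l_x × F(x):
  age 1: 0.86 × 9.2 = 7.912
  age 2: 0.67 × 12.8 = 8.576
  age 3: 0.41 × 19.1 = 7.831
  age 4: 0.31 × 24.7 = 7.657
  age 5: 0.22 × 32.8 = 7.216
  age 6: 0.15 × 40.9 = 6.135
Maximum at age 2 (8.576).

2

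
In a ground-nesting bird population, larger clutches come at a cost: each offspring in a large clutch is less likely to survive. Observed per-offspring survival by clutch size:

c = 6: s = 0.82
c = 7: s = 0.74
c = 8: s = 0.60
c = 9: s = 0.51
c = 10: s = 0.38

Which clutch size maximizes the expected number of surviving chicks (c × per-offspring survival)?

7

Expected surviving chicks = c × s(c):
  c=6: 6 × 0.82 = 4.920
  c=7: 7 × 0.74 = 5.180
  c=8: 8 × 0.60 = 4.800
  c=9: 9 × 0.51 = 4.590
  c=10: 10 × 0.38 = 3.800
Maximum at c = 7 (5.180 surviving chicks).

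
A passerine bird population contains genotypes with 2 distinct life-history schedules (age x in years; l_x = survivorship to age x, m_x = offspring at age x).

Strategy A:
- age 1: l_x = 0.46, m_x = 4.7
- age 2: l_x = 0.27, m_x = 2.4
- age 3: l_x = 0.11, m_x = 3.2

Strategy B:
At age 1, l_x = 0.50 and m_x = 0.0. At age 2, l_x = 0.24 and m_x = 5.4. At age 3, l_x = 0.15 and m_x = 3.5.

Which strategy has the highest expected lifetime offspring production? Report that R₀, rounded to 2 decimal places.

3.16

Strategy A: R₀ = 0.46×4.7 + 0.27×2.4 + 0.11×3.2 = 3.1620
Strategy B: R₀ = 0.50×0.0 + 0.24×5.4 + 0.15×3.5 = 1.8210
Highest R₀: strategy A with 3.1620.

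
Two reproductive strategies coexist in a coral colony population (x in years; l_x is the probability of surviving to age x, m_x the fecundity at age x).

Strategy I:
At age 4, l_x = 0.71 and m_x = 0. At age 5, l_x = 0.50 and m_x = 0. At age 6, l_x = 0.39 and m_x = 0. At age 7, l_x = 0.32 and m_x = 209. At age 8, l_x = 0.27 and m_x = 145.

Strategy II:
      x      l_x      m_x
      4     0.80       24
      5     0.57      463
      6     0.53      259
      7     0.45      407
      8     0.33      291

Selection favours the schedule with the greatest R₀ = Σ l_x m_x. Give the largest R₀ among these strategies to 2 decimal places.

699.56

Strategy I: R₀ = 0.71×0 + 0.50×0 + 0.39×0 + 0.32×209 + 0.27×145 = 106.0300
Strategy II: R₀ = 0.80×24 + 0.57×463 + 0.53×259 + 0.45×407 + 0.33×291 = 699.5600
Highest R₀: strategy II with 699.5600.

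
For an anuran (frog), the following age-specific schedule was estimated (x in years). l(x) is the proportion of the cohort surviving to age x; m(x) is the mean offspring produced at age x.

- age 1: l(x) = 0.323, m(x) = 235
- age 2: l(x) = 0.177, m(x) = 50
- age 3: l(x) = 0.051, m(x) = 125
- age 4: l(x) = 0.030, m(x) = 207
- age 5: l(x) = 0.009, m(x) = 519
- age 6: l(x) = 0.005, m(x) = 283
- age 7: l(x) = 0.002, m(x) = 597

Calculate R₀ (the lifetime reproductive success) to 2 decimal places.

104.62

R₀ = Σ l(x) m(x):
  age 1: 0.323 × 235 = 75.9050
  age 2: 0.177 × 50 = 8.8500
  age 3: 0.051 × 125 = 6.3750
  age 4: 0.030 × 207 = 6.2100
  age 5: 0.009 × 519 = 4.6710
  age 6: 0.005 × 283 = 1.4150
  age 7: 0.002 × 597 = 1.1940
R₀ = 75.9050 + 8.8500 + 6.3750 + 6.2100 + 4.6710 + 1.4150 + 1.1940 = 104.6200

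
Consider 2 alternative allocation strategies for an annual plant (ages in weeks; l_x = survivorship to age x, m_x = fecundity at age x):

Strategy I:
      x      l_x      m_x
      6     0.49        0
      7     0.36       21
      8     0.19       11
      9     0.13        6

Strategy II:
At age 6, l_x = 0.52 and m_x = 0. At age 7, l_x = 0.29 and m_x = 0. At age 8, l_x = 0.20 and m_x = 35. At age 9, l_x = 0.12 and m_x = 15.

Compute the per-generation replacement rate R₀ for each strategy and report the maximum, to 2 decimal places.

10.43

Strategy I: R₀ = 0.49×0 + 0.36×21 + 0.19×11 + 0.13×6 = 10.4300
Strategy II: R₀ = 0.52×0 + 0.29×0 + 0.20×35 + 0.12×15 = 8.8000
Highest R₀: strategy I with 10.4300.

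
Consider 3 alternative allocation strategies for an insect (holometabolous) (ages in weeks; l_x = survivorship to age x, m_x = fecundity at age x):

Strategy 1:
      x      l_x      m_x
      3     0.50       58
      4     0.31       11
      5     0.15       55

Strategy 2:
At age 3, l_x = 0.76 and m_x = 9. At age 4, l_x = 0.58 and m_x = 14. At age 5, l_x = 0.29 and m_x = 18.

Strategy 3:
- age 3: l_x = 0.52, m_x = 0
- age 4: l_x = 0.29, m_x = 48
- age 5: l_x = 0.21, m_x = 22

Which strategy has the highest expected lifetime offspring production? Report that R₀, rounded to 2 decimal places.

Strategy 1: R₀ = 0.50×58 + 0.31×11 + 0.15×55 = 40.6600
Strategy 2: R₀ = 0.76×9 + 0.58×14 + 0.29×18 = 20.1800
Strategy 3: R₀ = 0.52×0 + 0.29×48 + 0.21×22 = 18.5400
Highest R₀: strategy 1 with 40.6600.

40.66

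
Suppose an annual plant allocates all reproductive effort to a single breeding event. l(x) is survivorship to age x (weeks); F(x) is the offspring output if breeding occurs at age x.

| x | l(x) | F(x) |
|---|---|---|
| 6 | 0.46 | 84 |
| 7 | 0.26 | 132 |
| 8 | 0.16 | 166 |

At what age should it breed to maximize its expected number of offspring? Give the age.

6

Expected offspring if breeding at age x = l(x) × F(x):
  age 6: 0.46 × 84 = 38.640
  age 7: 0.26 × 132 = 34.320
  age 8: 0.16 × 166 = 26.560
Maximum at age 6 (38.640).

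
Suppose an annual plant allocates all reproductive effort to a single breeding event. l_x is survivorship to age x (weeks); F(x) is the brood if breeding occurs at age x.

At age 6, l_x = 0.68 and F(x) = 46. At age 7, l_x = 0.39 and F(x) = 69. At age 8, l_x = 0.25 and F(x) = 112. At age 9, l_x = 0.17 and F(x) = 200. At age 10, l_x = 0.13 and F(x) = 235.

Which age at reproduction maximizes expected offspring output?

9

Expected offspring if breeding at age x = l_x × F(x):
  age 6: 0.68 × 46 = 31.280
  age 7: 0.39 × 69 = 26.910
  age 8: 0.25 × 112 = 28.000
  age 9: 0.17 × 200 = 34.000
  age 10: 0.13 × 235 = 30.550
Maximum at age 9 (34.000).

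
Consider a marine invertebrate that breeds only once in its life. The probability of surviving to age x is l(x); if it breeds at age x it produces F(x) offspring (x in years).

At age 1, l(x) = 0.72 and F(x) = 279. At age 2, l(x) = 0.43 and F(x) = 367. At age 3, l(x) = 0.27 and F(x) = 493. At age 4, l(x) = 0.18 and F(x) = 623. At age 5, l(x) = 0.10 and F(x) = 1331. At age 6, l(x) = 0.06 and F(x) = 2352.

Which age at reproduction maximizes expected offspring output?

1

Expected offspring if breeding at age x = l(x) × F(x):
  age 1: 0.72 × 279 = 200.880
  age 2: 0.43 × 367 = 157.810
  age 3: 0.27 × 493 = 133.110
  age 4: 0.18 × 623 = 112.140
  age 5: 0.10 × 1331 = 133.100
  age 6: 0.06 × 2352 = 141.120
Maximum at age 1 (200.880).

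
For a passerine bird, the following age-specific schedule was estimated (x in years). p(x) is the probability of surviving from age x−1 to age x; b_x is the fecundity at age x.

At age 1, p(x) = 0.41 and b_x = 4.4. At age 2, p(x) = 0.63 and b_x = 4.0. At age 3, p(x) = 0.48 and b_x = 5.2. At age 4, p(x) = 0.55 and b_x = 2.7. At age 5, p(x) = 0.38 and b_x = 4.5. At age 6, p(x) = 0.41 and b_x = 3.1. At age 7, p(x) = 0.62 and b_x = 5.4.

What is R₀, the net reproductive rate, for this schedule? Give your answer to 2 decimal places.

3.85

Survivorship from birth: l_x = p_1·p_2·…·p_x.
  l_1 = 0.41000
  l_2 = 0.25830
  l_3 = 0.12398
  l_4 = 0.06819
  l_5 = 0.02591
  l_6 = 0.01062
  l_7 = 0.00659
R₀ = Σ l_x b_x:
  age 1: 0.41000 × 4.4 = 1.8040
  age 2: 0.25830 × 4.0 = 1.0332
  age 3: 0.12398 × 5.2 = 0.6447
  age 4: 0.06819 × 2.7 = 0.1841
  age 5: 0.02591 × 4.5 = 0.1166
  age 6: 0.01062 × 3.1 = 0.0329
  age 7: 0.00659 × 5.4 = 0.0356
R₀ = 1.8040 + 1.0332 + 0.6447 + 0.1841 + 0.1166 + 0.0329 + 0.0356 = 3.8511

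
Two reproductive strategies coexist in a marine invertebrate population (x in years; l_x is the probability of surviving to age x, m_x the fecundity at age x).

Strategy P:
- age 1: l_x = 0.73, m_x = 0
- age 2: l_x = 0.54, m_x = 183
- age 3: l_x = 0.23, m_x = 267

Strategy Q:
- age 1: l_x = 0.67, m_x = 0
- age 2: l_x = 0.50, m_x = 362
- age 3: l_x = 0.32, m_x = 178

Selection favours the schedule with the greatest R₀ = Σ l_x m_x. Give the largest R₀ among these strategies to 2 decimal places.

237.96

Strategy P: R₀ = 0.73×0 + 0.54×183 + 0.23×267 = 160.2300
Strategy Q: R₀ = 0.67×0 + 0.50×362 + 0.32×178 = 237.9600
Highest R₀: strategy Q with 237.9600.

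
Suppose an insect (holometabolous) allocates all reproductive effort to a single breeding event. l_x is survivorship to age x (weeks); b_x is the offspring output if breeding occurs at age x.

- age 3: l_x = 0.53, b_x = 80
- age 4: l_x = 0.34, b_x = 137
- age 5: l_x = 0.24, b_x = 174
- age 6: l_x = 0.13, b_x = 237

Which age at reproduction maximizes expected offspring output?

Expected offspring if breeding at age x = l_x × b_x:
  age 3: 0.53 × 80 = 42.400
  age 4: 0.34 × 137 = 46.580
  age 5: 0.24 × 174 = 41.760
  age 6: 0.13 × 237 = 30.810
Maximum at age 4 (46.580).

4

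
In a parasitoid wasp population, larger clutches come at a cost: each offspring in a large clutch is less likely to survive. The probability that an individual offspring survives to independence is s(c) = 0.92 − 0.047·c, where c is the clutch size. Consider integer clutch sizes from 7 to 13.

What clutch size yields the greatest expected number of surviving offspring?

10

Expected surviving offspring = c × s(c):
  c=7: 7 × 0.591 = 4.137
  c=8: 8 × 0.544 = 4.352
  c=9: 9 × 0.497 = 4.473
  c=10: 10 × 0.450 = 4.500
  c=11: 11 × 0.403 = 4.433
  c=12: 12 × 0.356 = 4.272
  c=13: 13 × 0.309 = 4.017
Maximum at c = 10 (4.500 surviving offspring).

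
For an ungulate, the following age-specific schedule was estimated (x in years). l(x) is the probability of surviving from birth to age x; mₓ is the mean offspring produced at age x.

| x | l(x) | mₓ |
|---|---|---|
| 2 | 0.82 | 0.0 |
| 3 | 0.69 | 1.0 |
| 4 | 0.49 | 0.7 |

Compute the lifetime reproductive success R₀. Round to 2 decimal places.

1.03

R₀ = Σ l(x) mₓ:
  age 2: 0.82 × 0.0 = 0.0000
  age 3: 0.69 × 1.0 = 0.6900
  age 4: 0.49 × 0.7 = 0.3430
R₀ = 0.0000 + 0.6900 + 0.3430 = 1.0330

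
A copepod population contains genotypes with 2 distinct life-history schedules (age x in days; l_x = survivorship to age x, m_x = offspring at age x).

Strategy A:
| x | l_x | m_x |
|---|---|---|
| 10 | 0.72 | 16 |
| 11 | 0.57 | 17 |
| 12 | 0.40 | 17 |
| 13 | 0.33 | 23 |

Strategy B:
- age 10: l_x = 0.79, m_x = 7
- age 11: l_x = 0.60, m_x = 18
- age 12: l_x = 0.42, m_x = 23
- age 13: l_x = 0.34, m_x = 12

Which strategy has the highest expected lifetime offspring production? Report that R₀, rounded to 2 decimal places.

35.60

Strategy A: R₀ = 0.72×16 + 0.57×17 + 0.40×17 + 0.33×23 = 35.6000
Strategy B: R₀ = 0.79×7 + 0.60×18 + 0.42×23 + 0.34×12 = 30.0700
Highest R₀: strategy A with 35.6000.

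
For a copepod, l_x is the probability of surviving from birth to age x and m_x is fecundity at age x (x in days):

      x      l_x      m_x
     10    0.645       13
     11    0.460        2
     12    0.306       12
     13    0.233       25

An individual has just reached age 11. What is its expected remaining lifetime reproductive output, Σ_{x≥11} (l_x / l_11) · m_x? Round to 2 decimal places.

l_11 = 0.460. Conditional survival from age 11 to x is l_x / l_11.
  x=11: (0.460/0.460) × 2 = 2.0000
  x=12: (0.306/0.460) × 12 = 7.9826
  x=13: (0.233/0.460) × 25 = 12.6630
Sum = 2.0000 + 7.9826 + 12.6630 = 22.6457

22.65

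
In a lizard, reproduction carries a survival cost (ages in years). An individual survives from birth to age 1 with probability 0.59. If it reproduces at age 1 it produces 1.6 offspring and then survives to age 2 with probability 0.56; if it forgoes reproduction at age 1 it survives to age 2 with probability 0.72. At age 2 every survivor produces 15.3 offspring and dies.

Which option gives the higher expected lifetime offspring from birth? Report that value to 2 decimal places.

breed at age 1: R₀ = 0.59 × (1.6 + 0.56 × 15.3) = 0.59 × 10.1680 = 5.9991
delay to age 2: R₀ = 0.59 × (0.72 × 15.3) = 0.59 × 11.0160 = 6.4994
Higher: delay to age 2 (6.4994).

6.50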